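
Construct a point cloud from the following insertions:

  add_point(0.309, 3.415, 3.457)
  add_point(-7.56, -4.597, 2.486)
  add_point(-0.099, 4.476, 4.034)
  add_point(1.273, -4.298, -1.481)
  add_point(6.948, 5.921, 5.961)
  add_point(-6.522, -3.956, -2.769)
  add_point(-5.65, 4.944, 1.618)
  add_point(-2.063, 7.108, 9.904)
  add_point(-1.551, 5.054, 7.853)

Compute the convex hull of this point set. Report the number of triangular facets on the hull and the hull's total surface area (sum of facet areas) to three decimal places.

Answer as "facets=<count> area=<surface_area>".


Hull vertices (6/9): indices [1, 3, 4, 5, 6, 7].

Area of each hull facet:
  f1: (p7, p4, p1) → 73.7801
  f2: (p3, p4, p1) → 66.0694
  f3: (p3, p5, p1) → 21.3240
  f4: (p6, p7, p1) → 44.2002
  f5: (p6, p5, p1) → 25.5789
  f6: (p6, p7, p4) → 45.9704
  f7: (p6, p3, p4) → 73.0239
  f8: (p6, p3, p5) → 39.1035
Σ area = 389.050

Euler characteristic 6−12+8 = 2 ✓

facets=8 area=389.050


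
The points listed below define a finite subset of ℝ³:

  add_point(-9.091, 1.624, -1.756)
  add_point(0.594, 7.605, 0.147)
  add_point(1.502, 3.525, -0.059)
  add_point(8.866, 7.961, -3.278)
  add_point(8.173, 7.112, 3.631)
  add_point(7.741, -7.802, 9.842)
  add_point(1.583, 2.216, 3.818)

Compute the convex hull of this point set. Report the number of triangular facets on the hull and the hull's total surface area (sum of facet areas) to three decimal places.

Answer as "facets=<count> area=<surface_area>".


facets=8 area=476.068

Extreme-point indices: [0, 1, 3, 4, 5, 6] — 6 of 7 on the boundary.

Facet areas (half cross-product norm):
  f1: (p5, p3, p0) → 183.2594
  f2: (p1, p3, p0) → 35.2093
  f3: (p4, p5, p3) → 49.1417
  f4: (p4, p1, p3) → 27.5985
  f5: (p6, p5, p0) → 64.5273
  f6: (p6, p1, p0) → 37.2420
  f7: (p6, p4, p5) → 54.0368
  f8: (p6, p4, p1) → 25.0531
Σ area = 476.068

Euler: V−E+F = 6−12+8 = 2.


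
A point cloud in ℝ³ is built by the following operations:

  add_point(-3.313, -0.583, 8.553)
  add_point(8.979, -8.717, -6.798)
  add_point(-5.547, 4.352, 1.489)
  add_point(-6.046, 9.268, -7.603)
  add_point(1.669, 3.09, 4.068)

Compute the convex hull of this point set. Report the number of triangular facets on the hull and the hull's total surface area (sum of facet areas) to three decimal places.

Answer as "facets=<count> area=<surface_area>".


Extreme-point indices: [0, 1, 2, 3, 4] — 5 of 5 on the boundary.

Triangle areas on the boundary:
  f1: (p2, p1, p3) → 109.7982
  f2: (p2, p0, p1) → 92.4973
  f3: (p4, p1, p3) → 134.8297
  f4: (p4, p0, p1) → 64.0692
  f5: (p4, p2, p3) → 36.5812
  f6: (p4, p2, p0) → 27.9910
Σ area = 465.767

Check V−E+F: 5 − 9 + 6 = 2.

facets=6 area=465.767


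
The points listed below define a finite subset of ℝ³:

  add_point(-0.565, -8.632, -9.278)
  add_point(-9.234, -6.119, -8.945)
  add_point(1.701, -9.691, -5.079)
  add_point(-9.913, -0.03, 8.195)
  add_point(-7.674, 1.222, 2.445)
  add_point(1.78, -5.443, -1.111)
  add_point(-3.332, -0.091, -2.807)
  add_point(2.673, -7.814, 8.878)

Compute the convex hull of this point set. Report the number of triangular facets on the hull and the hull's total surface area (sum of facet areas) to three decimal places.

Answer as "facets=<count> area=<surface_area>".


facets=12 area=551.961

Extreme-point indices: [0, 1, 2, 3, 4, 5, 6, 7] — 8 of 8 on the boundary.

Per-facet area ½‖(b−a)×(c−a)‖:
  f1: (p4, p7, p3) → 46.0701
  f2: (p6, p4, p7) → 51.3619
  f3: (p1, p7, p3) → 132.9994
  f4: (p1, p4, p3) → 33.8640
  f5: (p1, p6, p0) → 43.9467
  f6: (p1, p6, p4) → 35.4650
  f7: (p5, p6, p7) → 35.1899
  f8: (p5, p6, p0) → 34.1755
  f9: (p2, p1, p7) → 80.6186
  f10: (p2, p1, p0) → 19.4397
  f11: (p2, p5, p7) → 26.0335
  f12: (p2, p5, p0) → 12.7965
Σ area = 551.961

Euler characteristic 8−18+12 = 2 ✓


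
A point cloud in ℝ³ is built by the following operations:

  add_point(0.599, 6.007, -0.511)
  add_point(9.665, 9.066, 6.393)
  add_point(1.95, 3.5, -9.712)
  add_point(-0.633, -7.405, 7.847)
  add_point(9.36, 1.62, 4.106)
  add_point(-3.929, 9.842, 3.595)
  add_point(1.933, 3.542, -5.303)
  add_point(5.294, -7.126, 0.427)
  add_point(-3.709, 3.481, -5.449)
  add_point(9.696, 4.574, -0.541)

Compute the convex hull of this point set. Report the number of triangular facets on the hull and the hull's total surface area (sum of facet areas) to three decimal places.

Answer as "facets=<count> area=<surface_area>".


Hull vertices (8/10): indices [1, 2, 3, 4, 5, 7, 8, 9].

Facet areas (half cross-product norm):
  f1: (p1, p3, p5) → 120.5797
  f2: (p1, p2, p5) → 107.7031
  f3: (p1, p2, p9) → 36.2887
  f4: (p8, p3, p5) → 93.1929
  f5: (p8, p2, p5) → 33.7825
  f6: (p7, p2, p9) → 73.1573
  f7: (p7, p8, p3) → 71.6623
  f8: (p7, p8, p2) → 51.9357
  f9: (p4, p1, p3) → 44.8945
  f10: (p4, p7, p3) → 49.0355
  f11: (p4, p1, p9) → 20.7230
  f12: (p4, p7, p9) → 28.0218
Σ area = 730.977

Euler: V−E+F = 8−18+12 = 2.

facets=12 area=730.977


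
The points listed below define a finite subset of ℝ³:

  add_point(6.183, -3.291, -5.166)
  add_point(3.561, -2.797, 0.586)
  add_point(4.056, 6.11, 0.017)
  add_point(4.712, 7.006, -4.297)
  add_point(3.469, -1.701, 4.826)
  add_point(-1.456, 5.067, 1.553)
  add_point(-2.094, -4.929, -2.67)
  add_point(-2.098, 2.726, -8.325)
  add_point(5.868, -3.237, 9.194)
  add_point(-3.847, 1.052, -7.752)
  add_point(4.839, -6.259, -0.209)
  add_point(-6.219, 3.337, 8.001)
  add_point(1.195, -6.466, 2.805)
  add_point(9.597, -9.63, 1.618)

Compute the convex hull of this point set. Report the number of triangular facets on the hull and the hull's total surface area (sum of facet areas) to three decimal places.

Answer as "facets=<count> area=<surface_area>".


Extreme-point indices: [0, 2, 3, 5, 6, 7, 8, 9, 11, 12, 13] — 11 of 14 on the boundary.

Area of each hull facet:
  f1: (p8, p3, p13) → 88.4368
  f2: (p5, p3, p11) → 6.1141
  f3: (p5, p7, p11) → 30.6466
  f4: (p5, p7, p3) → 36.8681
  f5: (p0, p3, p13) → 40.3559
  f6: (p0, p7, p3) → 43.0280
  f7: (p0, p6, p13) → 43.5192
  f8: (p2, p3, p11) → 20.0352
  f9: (p2, p8, p11) → 78.2010
  f10: (p2, p8, p3) → 17.9028
  f11: (p12, p6, p11) → 43.4839
  f12: (p12, p6, p13) → 26.7554
  f13: (p12, p8, p11) → 55.0024
  f14: (p12, p8, p13) → 37.1925
  f15: (p9, p0, p7) → 13.2622
  f16: (p9, p0, p6) → 35.1549
  f17: (p9, p7, p11) → 19.4661
  f18: (p9, p6, p11) → 56.7396
Σ area = 692.165

Euler characteristic 11−27+18 = 2 ✓

facets=18 area=692.165


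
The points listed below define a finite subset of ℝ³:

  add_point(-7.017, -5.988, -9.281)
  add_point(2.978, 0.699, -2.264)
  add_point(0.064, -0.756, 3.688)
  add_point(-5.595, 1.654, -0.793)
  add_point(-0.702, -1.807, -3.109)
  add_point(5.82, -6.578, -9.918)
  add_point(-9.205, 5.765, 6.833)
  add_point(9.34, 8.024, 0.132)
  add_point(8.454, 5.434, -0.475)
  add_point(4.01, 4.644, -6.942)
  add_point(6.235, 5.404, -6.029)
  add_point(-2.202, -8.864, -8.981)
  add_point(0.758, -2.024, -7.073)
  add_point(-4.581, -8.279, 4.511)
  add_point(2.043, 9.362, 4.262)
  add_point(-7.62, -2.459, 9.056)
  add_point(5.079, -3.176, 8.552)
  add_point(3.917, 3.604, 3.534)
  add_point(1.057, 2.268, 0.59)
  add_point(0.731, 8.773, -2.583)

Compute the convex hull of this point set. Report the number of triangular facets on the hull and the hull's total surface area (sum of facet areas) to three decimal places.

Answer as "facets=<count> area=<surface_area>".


facets=20 area=1111.678

Points on the hull: [0, 5, 6, 7, 9, 10, 11, 13, 14, 15, 16, 19] (12 of 20).

Facet areas (half cross-product norm):
  f1: (p16, p15, p6) → 53.7274
  f2: (p14, p19, p6) → 42.2651
  f3: (p14, p19, p7) → 28.0506
  f4: (p14, p16, p6) → 81.4144
  f5: (p14, p16, p7) → 56.7331
  f6: (p0, p19, p6) → 122.4788
  f7: (p0, p15, p6) → 80.7685
  f8: (p10, p19, p7) → 26.2043
  f9: (p5, p16, p7) → 123.7282
  f10: (p5, p10, p7) → 36.8919
  f11: (p5, p0, p11) → 17.4157
  f12: (p13, p16, p15) → 45.5576
  f13: (p13, p0, p11) → 38.2396
  f14: (p13, p0, p15) → 52.6373
  f15: (p13, p5, p11) → 55.5086
  f16: (p13, p5, p16) → 100.9147
  f17: (p9, p5, p0) → 73.9047
  f18: (p9, p5, p10) → 14.3722
  f19: (p9, p0, p19) → 52.2386
  f20: (p9, p10, p19) → 8.6271
Σ area = 1111.678

Check V−E+F: 12 − 30 + 20 = 2.


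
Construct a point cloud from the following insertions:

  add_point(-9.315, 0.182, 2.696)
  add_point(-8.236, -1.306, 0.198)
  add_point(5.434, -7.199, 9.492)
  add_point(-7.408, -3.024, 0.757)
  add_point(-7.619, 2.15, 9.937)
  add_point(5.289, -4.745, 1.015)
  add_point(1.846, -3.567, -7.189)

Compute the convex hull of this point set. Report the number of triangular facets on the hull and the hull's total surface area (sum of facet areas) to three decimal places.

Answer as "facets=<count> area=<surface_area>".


7 of the 7 inputs are extreme points: [0, 1, 2, 3, 4, 5, 6].

Triangle areas on the boundary:
  f1: (p6, p4, p0) → 50.9499
  f2: (p5, p4, p2) → 70.0962
  f3: (p5, p6, p2) → 15.4540
  f4: (p5, p6, p4) → 76.2167
  f5: (p3, p4, p0) → 13.7212
  f6: (p3, p4, p2) → 80.0161
  f7: (p3, p6, p2) → 94.7153
  f8: (p1, p6, p0) → 10.9852
  f9: (p1, p3, p0) → 2.9057
  f10: (p1, p3, p6) → 11.9532
Σ area = 427.014

Euler: V−E+F = 7−15+10 = 2.

facets=10 area=427.014


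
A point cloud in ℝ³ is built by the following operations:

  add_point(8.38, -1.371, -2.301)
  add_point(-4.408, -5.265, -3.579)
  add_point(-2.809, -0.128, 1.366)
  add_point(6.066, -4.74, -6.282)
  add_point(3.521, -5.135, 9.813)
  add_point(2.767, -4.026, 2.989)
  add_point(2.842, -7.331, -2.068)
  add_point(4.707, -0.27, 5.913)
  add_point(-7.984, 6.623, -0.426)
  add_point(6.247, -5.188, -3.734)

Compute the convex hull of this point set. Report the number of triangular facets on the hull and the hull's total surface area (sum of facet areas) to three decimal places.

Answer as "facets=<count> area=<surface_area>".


facets=12 area=494.034

Hull vertices (8/10): indices [0, 1, 3, 4, 6, 7, 8, 9].

Triangle areas on the boundary:
  f1: (p3, p0, p8) → 52.2010
  f2: (p7, p0, p8) → 71.4783
  f3: (p7, p4, p8) → 45.1511
  f4: (p7, p4, p0) → 24.2239
  f5: (p1, p3, p8) → 66.4498
  f6: (p1, p3, p6) → 21.9386
  f7: (p1, p4, p8) → 99.3747
  f8: (p1, p4, p6) → 45.6083
  f9: (p9, p4, p6) → 25.5617
  f10: (p9, p3, p6) → 5.1594
  f11: (p9, p4, p0) → 31.0345
  f12: (p9, p3, p0) → 5.8520
Σ area = 494.034

Check V−E+F: 8 − 18 + 12 = 2.


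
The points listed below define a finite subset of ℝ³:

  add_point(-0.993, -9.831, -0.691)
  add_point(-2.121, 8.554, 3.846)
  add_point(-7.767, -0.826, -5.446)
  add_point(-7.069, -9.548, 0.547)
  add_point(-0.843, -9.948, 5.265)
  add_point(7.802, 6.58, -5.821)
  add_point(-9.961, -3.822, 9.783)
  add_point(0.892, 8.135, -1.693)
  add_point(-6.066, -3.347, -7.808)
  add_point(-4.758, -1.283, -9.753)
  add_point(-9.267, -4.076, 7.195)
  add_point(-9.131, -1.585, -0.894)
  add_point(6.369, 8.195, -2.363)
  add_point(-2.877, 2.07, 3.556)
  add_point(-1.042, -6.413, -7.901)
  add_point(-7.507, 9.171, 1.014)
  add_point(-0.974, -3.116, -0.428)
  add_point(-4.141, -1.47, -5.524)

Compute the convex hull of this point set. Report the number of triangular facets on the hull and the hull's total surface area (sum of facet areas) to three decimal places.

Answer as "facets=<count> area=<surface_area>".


facets=22 area=935.635

Points on the hull: [0, 1, 2, 3, 4, 5, 6, 8, 9, 11, 12, 14, 15] (13 of 18).

Area of each hull facet:
  f1: (p9, p15, p5) → 107.9460
  f2: (p1, p15, p6) → 47.5183
  f3: (p1, p4, p6) → 93.2021
  f4: (p11, p15, p6) → 60.3600
  f5: (p14, p9, p5) → 50.1295
  f6: (p12, p15, p5) → 24.0166
  f7: (p12, p1, p15) → 28.8920
  f8: (p12, p4, p5) → 42.5650
  f9: (p12, p1, p4) → 97.7811
  f10: (p2, p9, p15) → 27.1250
  f11: (p2, p11, p15) → 26.5594
  f12: (p0, p4, p5) → 55.3947
  f13: (p0, p14, p5) → 61.5713
  f14: (p3, p0, p14) → 24.4669
  f15: (p3, p2, p11) → 19.4877
  f16: (p3, p11, p6) → 42.8823
  f17: (p3, p4, p6) → 42.4113
  f18: (p3, p0, p4) → 18.2133
  f19: (p8, p14, p9) → 9.1896
  f20: (p8, p3, p14) → 30.0492
  f21: (p8, p2, p9) → 5.9586
  f22: (p8, p3, p2) → 19.9150
Σ area = 935.635

Euler characteristic 13−33+22 = 2 ✓


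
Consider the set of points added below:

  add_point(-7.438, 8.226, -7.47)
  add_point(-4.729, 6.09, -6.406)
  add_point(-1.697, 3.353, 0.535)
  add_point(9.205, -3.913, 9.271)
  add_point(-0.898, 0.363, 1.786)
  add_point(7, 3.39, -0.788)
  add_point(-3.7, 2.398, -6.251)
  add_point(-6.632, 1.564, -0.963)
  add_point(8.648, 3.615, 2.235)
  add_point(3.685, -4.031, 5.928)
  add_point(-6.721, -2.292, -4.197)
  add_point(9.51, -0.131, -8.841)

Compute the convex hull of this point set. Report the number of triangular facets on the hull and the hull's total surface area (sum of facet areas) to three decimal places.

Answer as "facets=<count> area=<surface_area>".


Hull vertices (8/12): indices [0, 2, 3, 7, 8, 9, 10, 11].

Triangle areas on the boundary:
  f1: (p3, p9, p11) → 52.0897
  f2: (p10, p11, p0) → 93.0160
  f3: (p10, p9, p11) → 109.5314
  f4: (p8, p11, p0) → 106.7781
  f5: (p8, p3, p11) → 55.2523
  f6: (p2, p8, p0) → 45.1098
  f7: (p2, p8, p3) → 53.5328
  f8: (p7, p10, p9) → 34.2426
  f9: (p7, p3, p9) → 18.8682
  f10: (p7, p2, p3) → 33.4853
  f11: (p7, p10, p0) → 23.4132
  f12: (p7, p2, p0) → 25.4968
Σ area = 650.816

Euler: V−E+F = 8−18+12 = 2.

facets=12 area=650.816


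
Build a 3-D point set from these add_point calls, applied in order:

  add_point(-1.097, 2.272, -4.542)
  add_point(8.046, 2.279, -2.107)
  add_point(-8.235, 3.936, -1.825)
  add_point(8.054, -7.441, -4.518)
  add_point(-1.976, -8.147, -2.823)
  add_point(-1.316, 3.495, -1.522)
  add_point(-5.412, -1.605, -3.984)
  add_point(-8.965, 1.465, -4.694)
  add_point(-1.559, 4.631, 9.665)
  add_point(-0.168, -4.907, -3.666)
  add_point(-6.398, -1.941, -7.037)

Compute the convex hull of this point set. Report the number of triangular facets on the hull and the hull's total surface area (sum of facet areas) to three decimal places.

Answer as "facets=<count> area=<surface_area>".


facets=14 area=580.904

9 of the 11 inputs are extreme points: [0, 1, 2, 3, 4, 5, 7, 8, 10].

Facet areas (half cross-product norm):
  f1: (p4, p8, p7) → 96.0583
  f2: (p4, p8, p3) → 91.0295
  f3: (p1, p8, p3) → 72.5808
  f4: (p10, p4, p7) → 17.9172
  f5: (p10, p4, p3) → 41.2496
  f6: (p10, p1, p3) → 74.7673
  f7: (p2, p8, p7) → 16.3432
  f8: (p0, p10, p7) → 17.2463
  f9: (p0, p10, p1) → 20.5174
  f10: (p0, p2, p7) → 14.6948
  f11: (p5, p1, p8) → 52.9469
  f12: (p5, p2, p8) → 39.0210
  f13: (p5, p0, p1) → 15.2148
  f14: (p5, p0, p2) → 11.3167
Σ area = 580.904

Euler characteristic 9−21+14 = 2 ✓


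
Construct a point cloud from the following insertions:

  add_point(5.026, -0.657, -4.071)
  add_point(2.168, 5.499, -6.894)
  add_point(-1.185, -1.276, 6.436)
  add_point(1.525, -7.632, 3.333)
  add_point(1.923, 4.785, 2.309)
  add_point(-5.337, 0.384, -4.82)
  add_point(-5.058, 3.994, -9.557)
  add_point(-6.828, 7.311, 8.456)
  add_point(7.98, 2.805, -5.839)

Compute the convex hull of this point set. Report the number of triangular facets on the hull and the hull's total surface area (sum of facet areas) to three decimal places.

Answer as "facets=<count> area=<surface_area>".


Hull vertices (9/9): indices [0, 1, 2, 3, 4, 5, 6, 7, 8].

Area of each hull facet:
  f1: (p5, p3, p7) → 98.0600
  f2: (p5, p6, p7) → 40.5699
  f3: (p5, p6, p3) → 22.4278
  f4: (p4, p3, p8) → 64.0994
  f5: (p1, p6, p7) → 69.3446
  f6: (p1, p6, p8) → 15.2846
  f7: (p1, p4, p7) → 42.0016
  f8: (p1, p4, p8) → 29.5369
  f9: (p0, p3, p8) → 11.1220
  f10: (p0, p6, p8) → 30.1708
  f11: (p0, p6, p3) → 63.8921
  f12: (p2, p3, p7) → 11.1147
  f13: (p2, p4, p7) → 39.5935
  f14: (p2, p4, p3) → 28.8956
Σ area = 566.113

Check V−E+F: 9 − 21 + 14 = 2.

facets=14 area=566.113


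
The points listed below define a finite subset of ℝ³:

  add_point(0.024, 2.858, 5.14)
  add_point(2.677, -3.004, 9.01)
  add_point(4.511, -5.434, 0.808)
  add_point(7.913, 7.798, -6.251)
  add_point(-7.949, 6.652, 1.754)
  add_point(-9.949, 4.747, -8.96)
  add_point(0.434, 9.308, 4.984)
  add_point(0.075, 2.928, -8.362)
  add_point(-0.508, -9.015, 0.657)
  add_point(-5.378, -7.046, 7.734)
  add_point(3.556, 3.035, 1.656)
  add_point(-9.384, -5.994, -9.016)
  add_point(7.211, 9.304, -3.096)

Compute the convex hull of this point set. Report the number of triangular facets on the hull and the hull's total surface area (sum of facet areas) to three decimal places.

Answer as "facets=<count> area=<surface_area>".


facets=18 area=1030.034

Hull vertices (11/13): indices [1, 2, 3, 4, 5, 6, 7, 8, 9, 11, 12].

Area of each hull facet:
  f1: (p11, p9, p8) → 58.5767
  f2: (p12, p3, p5) → 32.6649
  f3: (p12, p6, p5) → 92.3798
  f4: (p4, p6, p5) → 43.4717
  f5: (p4, p9, p6) → 71.0028
  f6: (p4, p11, p5) → 58.6633
  f7: (p4, p11, p9) → 114.9815
  f8: (p7, p3, p5) → 32.7694
  f9: (p7, p11, p5) → 53.4216
  f10: (p7, p11, p3) → 16.0837
  f11: (p2, p11, p3) → 130.7115
  f12: (p2, p11, p8) → 37.6310
  f13: (p1, p12, p6) → 68.7786
  f14: (p1, p12, p3) → 29.7036
  f15: (p1, p2, p3) → 65.3418
  f16: (p1, p9, p6) → 58.3372
  f17: (p1, p9, p8) → 38.5388
  f18: (p1, p2, p8) → 26.9761
Σ area = 1030.034

Euler characteristic 11−27+18 = 2 ✓


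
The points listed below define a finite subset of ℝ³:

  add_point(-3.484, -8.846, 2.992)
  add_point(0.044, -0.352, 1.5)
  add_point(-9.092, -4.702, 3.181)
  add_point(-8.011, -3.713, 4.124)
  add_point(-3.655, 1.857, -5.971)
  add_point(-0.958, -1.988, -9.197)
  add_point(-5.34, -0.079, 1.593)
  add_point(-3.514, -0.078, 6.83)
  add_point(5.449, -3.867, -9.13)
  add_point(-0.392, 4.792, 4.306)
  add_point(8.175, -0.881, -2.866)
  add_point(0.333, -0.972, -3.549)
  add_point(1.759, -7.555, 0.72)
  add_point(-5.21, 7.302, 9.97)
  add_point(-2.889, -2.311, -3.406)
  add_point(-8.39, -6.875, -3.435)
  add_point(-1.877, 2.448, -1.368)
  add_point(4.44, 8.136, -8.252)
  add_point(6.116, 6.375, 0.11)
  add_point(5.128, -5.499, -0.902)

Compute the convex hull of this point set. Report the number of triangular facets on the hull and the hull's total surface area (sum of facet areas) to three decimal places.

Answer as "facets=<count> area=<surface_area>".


Extreme-point indices: [0, 2, 3, 4, 5, 7, 8, 10, 12, 13, 15, 17, 18, 19] — 14 of 20 on the boundary.

Triangle areas on the boundary:
  f1: (p18, p17, p10) → 35.0384
  f2: (p18, p17, p13) → 57.7535
  f3: (p4, p5, p17) → 29.7942
  f4: (p4, p13, p2) → 87.5615
  f5: (p4, p17, p13) → 88.4693
  f6: (p8, p17, p10) → 40.6770
  f7: (p8, p5, p17) → 37.6315
  f8: (p3, p13, p2) → 5.4366
  f9: (p3, p0, p2) → 6.0111
  f10: (p3, p0, p13) → 36.4450
  f11: (p19, p18, p10) → 21.2636
  f12: (p19, p18, p13) → 89.8212
  f13: (p19, p8, p10) → 21.3305
  f14: (p15, p0, p2) → 23.3568
  f15: (p15, p4, p2) → 35.8718
  f16: (p15, p4, p5) → 28.5162
  f17: (p15, p8, p5) → 29.8329
  f18: (p15, p8, p0) → 62.2379
  f19: (p7, p0, p13) → 8.0059
  f20: (p7, p19, p13) → 34.5661
  f21: (p12, p7, p0) → 28.0082
  f22: (p12, p7, p19) → 22.6529
  f23: (p12, p8, p0) → 22.9270
  f24: (p12, p19, p8) → 15.5470
Σ area = 868.756

Euler: V−E+F = 14−36+24 = 2.

facets=24 area=868.756


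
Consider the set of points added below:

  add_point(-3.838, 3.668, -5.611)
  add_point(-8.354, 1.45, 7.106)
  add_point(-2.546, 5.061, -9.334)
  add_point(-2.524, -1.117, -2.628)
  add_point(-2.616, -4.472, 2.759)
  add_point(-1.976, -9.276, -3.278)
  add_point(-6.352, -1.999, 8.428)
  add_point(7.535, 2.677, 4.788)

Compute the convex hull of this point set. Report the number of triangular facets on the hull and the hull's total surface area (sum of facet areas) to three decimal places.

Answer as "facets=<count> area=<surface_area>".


Extreme-point indices: [0, 1, 2, 5, 6, 7] — 6 of 8 on the boundary.

Area of each hull facet:
  f1: (p2, p7, p1) → 126.5359
  f2: (p2, p5, p7) → 121.1018
  f3: (p6, p7, p1) → 31.5308
  f4: (p6, p5, p1) → 28.9548
  f5: (p6, p5, p7) → 103.5197
  f6: (p0, p5, p1) → 87.3310
  f7: (p0, p2, p1) → 5.0328
  f8: (p0, p2, p5) → 24.9587
Σ area = 528.966

Euler characteristic 6−12+8 = 2 ✓

facets=8 area=528.966


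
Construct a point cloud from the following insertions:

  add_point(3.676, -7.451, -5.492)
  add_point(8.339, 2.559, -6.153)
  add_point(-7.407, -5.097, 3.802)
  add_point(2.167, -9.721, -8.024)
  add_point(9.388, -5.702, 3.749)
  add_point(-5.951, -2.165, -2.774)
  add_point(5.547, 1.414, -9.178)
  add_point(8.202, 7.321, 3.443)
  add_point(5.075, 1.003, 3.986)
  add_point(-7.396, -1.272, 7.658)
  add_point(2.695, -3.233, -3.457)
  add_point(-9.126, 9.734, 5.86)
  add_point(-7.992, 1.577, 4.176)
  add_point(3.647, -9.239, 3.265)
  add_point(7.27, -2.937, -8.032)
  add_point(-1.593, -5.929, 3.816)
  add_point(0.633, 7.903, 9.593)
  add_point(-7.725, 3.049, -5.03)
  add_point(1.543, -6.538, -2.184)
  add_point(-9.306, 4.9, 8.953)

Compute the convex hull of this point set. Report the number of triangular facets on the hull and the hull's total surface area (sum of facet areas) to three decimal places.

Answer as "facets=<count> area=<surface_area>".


facets=24 area=1139.722

Hull vertices (14/20): indices [1, 2, 3, 4, 5, 6, 7, 9, 11, 13, 14, 16, 17, 19].

Per-facet area ½‖(b−a)×(c−a)‖:
  f1: (p9, p16, p19) → 34.2719
  f2: (p9, p16, p4) → 100.9417
  f3: (p11, p16, p19) → 28.9919
  f4: (p7, p16, p4) → 63.4748
  f5: (p7, p11, p16) → 44.8315
  f6: (p7, p11, p6) → 125.2670
  f7: (p14, p3, p4) → 51.9887
  f8: (p14, p3, p6) → 17.6276
  f9: (p13, p3, p4) → 37.7156
  f10: (p13, p9, p4) → 45.4459
  f11: (p17, p3, p6) → 80.3381
  f12: (p17, p11, p6) → 81.8727
  f13: (p17, p11, p19) → 36.8948
  f14: (p1, p7, p6) → 15.2712
  f15: (p1, p14, p6) → 10.1605
  f16: (p1, p7, p4) → 63.4998
  f17: (p1, p14, p4) → 35.9840
  f18: (p2, p13, p3) → 67.2026
  f19: (p2, p13, p9) → 30.8327
  f20: (p2, p9, p19) → 10.7702
  f21: (p2, p17, p19) → 66.0605
  f22: (p5, p17, p3) → 29.8871
  f23: (p5, p2, p3) → 43.4137
  f24: (p5, p2, p17) → 16.9776
Σ area = 1139.722

Check V−E+F: 14 − 36 + 24 = 2.


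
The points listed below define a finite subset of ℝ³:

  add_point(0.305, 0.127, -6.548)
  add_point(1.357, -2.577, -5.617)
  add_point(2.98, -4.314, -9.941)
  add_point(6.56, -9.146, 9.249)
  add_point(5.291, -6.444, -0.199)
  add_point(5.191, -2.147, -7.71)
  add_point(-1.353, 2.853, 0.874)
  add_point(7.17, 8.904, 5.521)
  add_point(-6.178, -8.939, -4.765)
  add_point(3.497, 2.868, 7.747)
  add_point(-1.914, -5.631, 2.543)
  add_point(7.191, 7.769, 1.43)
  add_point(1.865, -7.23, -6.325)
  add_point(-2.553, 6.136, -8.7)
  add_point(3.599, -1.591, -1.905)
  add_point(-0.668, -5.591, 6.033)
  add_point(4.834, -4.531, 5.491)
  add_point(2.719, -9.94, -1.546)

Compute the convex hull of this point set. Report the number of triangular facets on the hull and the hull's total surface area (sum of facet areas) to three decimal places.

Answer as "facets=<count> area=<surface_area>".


Hull vertices (13/18): indices [2, 3, 4, 5, 6, 7, 8, 9, 11, 12, 13, 15, 17].

Per-facet area ½‖(b−a)×(c−a)‖:
  f1: (p13, p2, p8) → 68.1715
  f2: (p17, p3, p8) → 42.7192
  f3: (p5, p3, p11) → 117.3730
  f4: (p5, p13, p11) → 72.0468
  f5: (p5, p13, p2) → 21.7065
  f6: (p5, p17, p2) → 19.0567
  f7: (p7, p3, p11) → 39.0593
  f8: (p7, p9, p3) → 33.1110
  f9: (p7, p13, p11) → 20.9303
  f10: (p15, p3, p8) → 44.6455
  f11: (p15, p9, p3) → 41.4664
  f12: (p12, p2, p8) → 17.4260
  f13: (p12, p17, p8) → 23.1192
  f14: (p12, p17, p2) → 5.4390
  f15: (p4, p17, p3) → 22.2748
  f16: (p4, p5, p3) → 11.3227
  f17: (p4, p5, p17) → 19.5255
  f18: (p6, p7, p13) → 55.6283
  f19: (p6, p7, p9) → 31.1308
  f20: (p6, p15, p9) → 36.9722
  f21: (p6, p13, p8) → 70.2183
  f22: (p6, p15, p8) → 60.3886
Σ area = 873.732

Euler characteristic 13−33+22 = 2 ✓

facets=22 area=873.732


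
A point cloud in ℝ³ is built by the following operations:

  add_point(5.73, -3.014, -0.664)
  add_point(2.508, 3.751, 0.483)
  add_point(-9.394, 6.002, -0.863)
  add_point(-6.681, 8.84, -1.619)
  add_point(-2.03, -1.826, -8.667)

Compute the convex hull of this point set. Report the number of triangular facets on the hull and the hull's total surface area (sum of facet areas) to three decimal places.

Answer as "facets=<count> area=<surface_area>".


facets=6 area=260.977

Extreme-point indices: [0, 1, 2, 3, 4] — 5 of 5 on the boundary.

Triangle areas on the boundary:
  f1: (p1, p0, p2) → 38.1701
  f2: (p4, p0, p2) → 74.4221
  f3: (p4, p1, p0) → 40.7810
  f4: (p3, p1, p2) → 20.9481
  f5: (p3, p4, p2) → 26.4890
  f6: (p3, p4, p1) → 60.1670
Σ area = 260.977

Euler characteristic 5−9+6 = 2 ✓


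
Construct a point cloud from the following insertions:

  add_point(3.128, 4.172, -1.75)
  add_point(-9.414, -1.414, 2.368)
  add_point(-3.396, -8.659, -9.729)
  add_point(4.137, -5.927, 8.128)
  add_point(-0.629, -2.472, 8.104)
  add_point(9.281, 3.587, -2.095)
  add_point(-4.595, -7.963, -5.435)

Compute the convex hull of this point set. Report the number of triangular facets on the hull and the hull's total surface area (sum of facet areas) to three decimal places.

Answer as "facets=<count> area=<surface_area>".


facets=10 area=571.888

7 of the 7 inputs are extreme points: [0, 1, 2, 3, 4, 5, 6].

Facet areas (half cross-product norm):
  f1: (p3, p2, p5) → 133.1995
  f2: (p4, p3, p1) → 21.0250
  f3: (p4, p3, p5) → 43.5921
  f4: (p0, p2, p1) → 101.3631
  f5: (p0, p2, p5) → 48.6995
  f6: (p0, p4, p1) → 63.9187
  f7: (p0, p4, p5) → 36.8828
  f8: (p6, p2, p1) → 12.8804
  f9: (p6, p3, p1) → 83.1108
  f10: (p6, p3, p2) → 27.2162
Σ area = 571.888

Check V−E+F: 7 − 15 + 10 = 2.


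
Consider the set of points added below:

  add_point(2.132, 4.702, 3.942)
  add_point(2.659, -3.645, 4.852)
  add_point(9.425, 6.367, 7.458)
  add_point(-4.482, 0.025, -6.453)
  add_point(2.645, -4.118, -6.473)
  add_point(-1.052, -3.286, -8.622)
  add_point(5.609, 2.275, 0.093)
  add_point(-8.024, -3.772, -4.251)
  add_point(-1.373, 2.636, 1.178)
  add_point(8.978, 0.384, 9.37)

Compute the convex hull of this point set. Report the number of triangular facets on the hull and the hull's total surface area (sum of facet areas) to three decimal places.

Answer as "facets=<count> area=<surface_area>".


facets=16 area=467.925

Extreme-point indices: [0, 1, 2, 3, 4, 5, 6, 7, 8, 9] — 10 of 10 on the boundary.

Per-facet area ½‖(b−a)×(c−a)‖:
  f1: (p9, p4, p2) → 55.5570
  f2: (p1, p4, p7) → 60.4985
  f3: (p1, p9, p4) → 41.8696
  f4: (p0, p3, p2) → 28.7069
  f5: (p0, p9, p2) → 25.8209
  f6: (p0, p1, p9) → 34.4020
  f7: (p6, p4, p2) → 11.9330
  f8: (p6, p3, p2) → 30.0356
  f9: (p8, p3, p7) → 24.2891
  f10: (p8, p0, p3) → 10.1251
  f11: (p8, p1, p7) → 44.4425
  f12: (p8, p0, p1) → 19.6620
  f13: (p5, p6, p4) → 18.5104
  f14: (p5, p6, p3) → 31.3833
  f15: (p5, p4, p7) → 16.0802
  f16: (p5, p3, p7) → 14.6092
Σ area = 467.925

Euler characteristic 10−24+16 = 2 ✓


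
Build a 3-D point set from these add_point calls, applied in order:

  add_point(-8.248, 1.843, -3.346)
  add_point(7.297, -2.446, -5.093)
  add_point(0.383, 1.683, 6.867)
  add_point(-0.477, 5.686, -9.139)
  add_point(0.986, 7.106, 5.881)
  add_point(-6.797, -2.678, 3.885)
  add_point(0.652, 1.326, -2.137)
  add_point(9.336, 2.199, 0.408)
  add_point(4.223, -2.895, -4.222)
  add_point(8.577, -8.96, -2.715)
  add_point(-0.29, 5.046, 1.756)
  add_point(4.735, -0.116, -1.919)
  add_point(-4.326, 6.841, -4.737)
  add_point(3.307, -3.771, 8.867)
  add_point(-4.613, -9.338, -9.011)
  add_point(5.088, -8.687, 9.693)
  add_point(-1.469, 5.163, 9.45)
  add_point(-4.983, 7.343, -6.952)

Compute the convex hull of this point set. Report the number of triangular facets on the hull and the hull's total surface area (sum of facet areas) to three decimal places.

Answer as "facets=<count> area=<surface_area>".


facets=18 area=1052.118

Extreme-point indices: [0, 1, 3, 4, 5, 7, 9, 14, 15, 16, 17] — 11 of 18 on the boundary.

Per-facet area ½‖(b−a)×(c−a)‖:
  f1: (p16, p15, p7) → 95.7249
  f2: (p9, p15, p7) → 72.2508
  f3: (p9, p15, p14) → 92.8586
  f4: (p5, p16, p0) → 47.1322
  f5: (p5, p16, p15) → 76.0809
  f6: (p5, p14, p0) → 55.9567
  f7: (p5, p15, p14) → 106.5327
  f8: (p17, p16, p0) → 54.4666
  f9: (p17, p14, p0) → 45.6343
  f10: (p17, p3, p14) → 40.9977
  f11: (p1, p3, p14) → 81.4145
  f12: (p1, p9, p14) → 49.4098
  f13: (p1, p3, p7) → 44.7310
  f14: (p1, p9, p7) → 25.3583
  f15: (p4, p3, p7) → 75.0188
  f16: (p4, p17, p3) → 37.3372
  f17: (p4, p16, p7) → 21.5598
  f18: (p4, p17, p16) → 29.6535
Σ area = 1052.118

Euler characteristic 11−27+18 = 2 ✓


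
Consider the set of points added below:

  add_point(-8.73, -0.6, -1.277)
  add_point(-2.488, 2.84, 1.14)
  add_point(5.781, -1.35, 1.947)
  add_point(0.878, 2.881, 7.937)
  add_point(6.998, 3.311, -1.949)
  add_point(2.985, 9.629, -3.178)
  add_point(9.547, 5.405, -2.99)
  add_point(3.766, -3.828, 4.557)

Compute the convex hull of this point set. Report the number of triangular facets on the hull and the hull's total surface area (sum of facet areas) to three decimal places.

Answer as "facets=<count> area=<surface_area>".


Hull vertices (7/8): indices [0, 2, 3, 4, 5, 6, 7].

Area of each hull facet:
  f1: (p3, p7, p0) → 53.7316
  f2: (p3, p7, p6) → 52.4085
  f3: (p5, p6, p0) → 58.8427
  f4: (p5, p3, p0) → 85.7448
  f5: (p5, p3, p6) → 50.7262
  f6: (p2, p7, p0) → 29.1935
  f7: (p2, p7, p6) → 3.4442
  f8: (p4, p6, p0) → 13.6877
  f9: (p4, p2, p0) → 46.0995
  f10: (p4, p2, p6) → 6.5782
Σ area = 400.457

Euler characteristic 7−15+10 = 2 ✓

facets=10 area=400.457


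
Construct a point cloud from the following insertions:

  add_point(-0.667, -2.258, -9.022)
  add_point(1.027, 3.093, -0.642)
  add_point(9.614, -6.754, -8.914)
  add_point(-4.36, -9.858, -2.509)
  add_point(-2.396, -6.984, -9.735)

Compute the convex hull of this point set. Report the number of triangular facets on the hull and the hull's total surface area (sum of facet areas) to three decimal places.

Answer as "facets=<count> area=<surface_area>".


facets=6 area=303.708

Points on the hull: [0, 1, 2, 3, 4] (5 of 5).

Facet areas (half cross-product norm):
  f1: (p1, p2, p3) → 98.1421
  f2: (p4, p2, p3) → 47.4093
  f3: (p0, p1, p3) → 53.6650
  f4: (p0, p4, p3) → 19.5066
  f5: (p0, p1, p2) → 56.5178
  f6: (p0, p4, p2) → 28.4670
Σ area = 303.708

Euler: V−E+F = 5−9+6 = 2.


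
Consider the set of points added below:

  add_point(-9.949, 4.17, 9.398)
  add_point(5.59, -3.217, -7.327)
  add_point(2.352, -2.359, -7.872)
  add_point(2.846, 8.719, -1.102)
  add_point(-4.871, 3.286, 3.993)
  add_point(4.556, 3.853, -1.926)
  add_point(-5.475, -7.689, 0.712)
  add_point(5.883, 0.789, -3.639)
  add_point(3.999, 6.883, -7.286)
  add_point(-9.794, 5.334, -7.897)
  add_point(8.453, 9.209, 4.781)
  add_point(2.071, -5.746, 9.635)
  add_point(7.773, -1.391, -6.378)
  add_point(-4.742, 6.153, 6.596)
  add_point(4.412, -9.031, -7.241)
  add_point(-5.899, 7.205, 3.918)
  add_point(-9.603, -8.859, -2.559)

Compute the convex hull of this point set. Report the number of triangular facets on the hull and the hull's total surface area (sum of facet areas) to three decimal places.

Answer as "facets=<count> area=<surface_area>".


facets=20 area=1242.719

12 of the 17 inputs are extreme points: [0, 1, 2, 3, 8, 9, 10, 11, 12, 14, 15, 16].

Area of each hull facet:
  f1: (p11, p10, p0) → 127.1229
  f2: (p15, p10, p0) → 45.2460
  f3: (p15, p9, p0) → 41.6302
  f4: (p16, p9, p0) → 119.6512
  f5: (p16, p9, p14) → 111.6067
  f6: (p16, p11, p0) → 121.3908
  f7: (p16, p11, p14) → 115.2326
  f8: (p3, p15, p10) → 40.2557
  f9: (p3, p15, p9) → 63.1506
  f10: (p3, p8, p10) → 21.7772
  f11: (p3, p8, p9) → 45.2839
  f12: (p12, p8, p10) → 59.5794
  f13: (p12, p11, p10) → 118.8771
  f14: (p12, p11, p14) → 71.0419
  f15: (p2, p9, p14) → 32.9003
  f16: (p2, p8, p9) → 62.6068
  f17: (p1, p12, p8) → 13.3760
  f18: (p1, p2, p8) → 15.9201
  f19: (p1, p12, p14) → 6.0211
  f20: (p1, p2, p14) → 10.0488
Σ area = 1242.719

Euler: V−E+F = 12−30+20 = 2.


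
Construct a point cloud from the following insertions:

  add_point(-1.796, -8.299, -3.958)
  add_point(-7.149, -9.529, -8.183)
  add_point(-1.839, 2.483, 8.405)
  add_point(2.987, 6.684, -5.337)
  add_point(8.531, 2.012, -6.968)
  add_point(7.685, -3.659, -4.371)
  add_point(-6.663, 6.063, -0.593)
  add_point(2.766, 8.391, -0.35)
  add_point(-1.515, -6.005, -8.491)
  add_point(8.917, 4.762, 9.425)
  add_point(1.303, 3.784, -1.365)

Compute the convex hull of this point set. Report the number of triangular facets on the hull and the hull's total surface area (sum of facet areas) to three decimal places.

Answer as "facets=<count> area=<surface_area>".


Hull vertices (10/11): indices [0, 1, 2, 3, 4, 5, 6, 7, 8, 9].

Per-facet area ½‖(b−a)×(c−a)‖:
  f1: (p4, p7, p9) → 65.6052
  f2: (p5, p8, p1) → 17.8847
  f3: (p5, p4, p9) → 50.6025
  f4: (p5, p4, p8) → 32.1565
  f5: (p3, p8, p1) → 30.3594
  f6: (p3, p4, p7) → 17.5824
  f7: (p3, p4, p8) → 47.4407
  f8: (p6, p7, p9) → 52.7645
  f9: (p6, p2, p9) → 53.5549
  f10: (p6, p2, p1) → 93.5515
  f11: (p6, p3, p1) → 92.7993
  f12: (p6, p3, p7) → 25.5801
  f13: (p0, p5, p1) → 24.3140
  f14: (p0, p5, p9) → 82.6004
  f15: (p0, p2, p1) → 46.5349
  f16: (p0, p2, p9) → 88.6870
Σ area = 822.018

Euler characteristic 10−24+16 = 2 ✓

facets=16 area=822.018


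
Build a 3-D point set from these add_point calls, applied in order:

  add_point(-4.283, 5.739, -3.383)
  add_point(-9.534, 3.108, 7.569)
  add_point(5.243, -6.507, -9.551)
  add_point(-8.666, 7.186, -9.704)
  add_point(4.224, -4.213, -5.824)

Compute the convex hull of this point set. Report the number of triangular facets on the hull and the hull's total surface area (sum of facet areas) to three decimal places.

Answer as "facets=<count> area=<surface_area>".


Points on the hull: [0, 1, 2, 3, 4] (5 of 5).

Area of each hull facet:
  f1: (p3, p2, p1) → 171.8556
  f2: (p0, p3, p1) → 41.7105
  f3: (p0, p3, p2) → 64.5304
  f4: (p4, p2, p1) → 22.4086
  f5: (p4, p0, p1) → 79.6059
  f6: (p4, p0, p2) → 21.9846
Σ area = 402.096

Euler: V−E+F = 5−9+6 = 2.

facets=6 area=402.096


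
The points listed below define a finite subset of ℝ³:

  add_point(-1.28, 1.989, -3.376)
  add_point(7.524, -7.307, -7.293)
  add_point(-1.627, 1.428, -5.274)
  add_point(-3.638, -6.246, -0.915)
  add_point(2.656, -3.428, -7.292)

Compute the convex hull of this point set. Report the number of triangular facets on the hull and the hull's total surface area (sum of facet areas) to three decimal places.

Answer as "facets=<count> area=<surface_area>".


Extreme-point indices: [0, 1, 2, 3, 4] — 5 of 5 on the boundary.

Triangle areas on the boundary:
  f1: (p0, p1, p3) → 55.0218
  f2: (p2, p0, p3) → 8.9460
  f3: (p2, p0, p1) → 12.5673
  f4: (p4, p1, p3) → 27.5200
  f5: (p4, p2, p3) → 29.0455
  f6: (p4, p2, p1) → 7.1933
Σ area = 140.294

Euler characteristic 5−9+6 = 2 ✓

facets=6 area=140.294


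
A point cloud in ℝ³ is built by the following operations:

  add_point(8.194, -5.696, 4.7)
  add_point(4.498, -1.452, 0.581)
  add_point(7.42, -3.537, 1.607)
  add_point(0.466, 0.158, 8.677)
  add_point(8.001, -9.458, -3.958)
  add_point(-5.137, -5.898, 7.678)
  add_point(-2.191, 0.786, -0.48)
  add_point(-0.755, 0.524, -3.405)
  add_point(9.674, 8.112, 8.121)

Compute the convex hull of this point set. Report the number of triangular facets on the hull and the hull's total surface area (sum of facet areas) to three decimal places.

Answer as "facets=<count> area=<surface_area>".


Extreme-point indices: [0, 3, 4, 5, 6, 7, 8] — 7 of 9 on the boundary.

Per-facet area ½‖(b−a)×(c−a)‖:
  f1: (p7, p4, p5) → 89.4214
  f2: (p7, p4, p8) → 114.8439
  f3: (p0, p4, p5) → 63.5093
  f4: (p0, p3, p5) → 43.5002
  f5: (p0, p4, p8) → 53.7046
  f6: (p0, p3, p8) → 62.3953
  f7: (p6, p3, p5) → 38.3953
  f8: (p6, p7, p5) → 12.1193
  f9: (p6, p3, p8) → 57.7482
  f10: (p6, p7, p8) → 26.3045
Σ area = 561.942

Check V−E+F: 7 − 15 + 10 = 2.

facets=10 area=561.942


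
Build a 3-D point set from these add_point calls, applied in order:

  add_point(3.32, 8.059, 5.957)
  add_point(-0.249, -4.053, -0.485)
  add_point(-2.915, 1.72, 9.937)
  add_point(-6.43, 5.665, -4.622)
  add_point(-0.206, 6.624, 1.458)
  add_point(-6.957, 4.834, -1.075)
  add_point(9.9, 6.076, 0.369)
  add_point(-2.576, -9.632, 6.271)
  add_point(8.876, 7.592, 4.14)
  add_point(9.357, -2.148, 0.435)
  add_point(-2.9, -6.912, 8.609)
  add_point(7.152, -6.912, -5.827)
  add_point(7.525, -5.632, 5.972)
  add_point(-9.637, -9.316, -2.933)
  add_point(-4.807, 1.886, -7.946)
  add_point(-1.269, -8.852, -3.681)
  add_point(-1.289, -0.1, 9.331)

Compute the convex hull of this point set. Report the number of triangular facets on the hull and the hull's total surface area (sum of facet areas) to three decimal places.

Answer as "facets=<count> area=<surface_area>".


15 of the 17 inputs are extreme points: [0, 2, 3, 5, 6, 7, 8, 9, 10, 11, 12, 13, 14, 15, 16].

Per-facet area ½‖(b−a)×(c−a)‖:
  f1: (p11, p14, p13) → 95.4969
  f2: (p11, p14, p6) → 104.4168
  f3: (p5, p2, p13) → 87.8862
  f4: (p3, p14, p13) → 33.7129
  f5: (p3, p5, p13) → 26.5222
  f6: (p3, p14, p6) → 44.9681
  f7: (p0, p5, p2) → 55.9163
  f8: (p0, p3, p5) → 22.1257
  f9: (p7, p12, p11) → 64.4698
  f10: (p9, p11, p6) → 27.1057
  f11: (p9, p12, p6) → 23.6356
  f12: (p9, p12, p11) → 26.8545
  f13: (p8, p12, p6) → 27.4995
  f14: (p8, p3, p6) → 35.7694
  f15: (p8, p0, p3) → 39.2755
  f16: (p8, p12, p2) → 81.2927
  f17: (p8, p0, p2) → 20.9118
  f18: (p10, p7, p12) → 19.2629
  f19: (p10, p2, p13) → 56.5012
  f20: (p10, p7, p13) → 18.7691
  f21: (p15, p11, p13) → 8.4865
  f22: (p15, p7, p13) → 41.3060
  f23: (p15, p7, p11) → 41.4980
  f24: (p16, p12, p2) → 3.7845
  f25: (p16, p10, p2) → 7.2245
  f26: (p16, p10, p12) → 36.2281
Σ area = 1050.920

Euler characteristic 15−39+26 = 2 ✓

facets=26 area=1050.920


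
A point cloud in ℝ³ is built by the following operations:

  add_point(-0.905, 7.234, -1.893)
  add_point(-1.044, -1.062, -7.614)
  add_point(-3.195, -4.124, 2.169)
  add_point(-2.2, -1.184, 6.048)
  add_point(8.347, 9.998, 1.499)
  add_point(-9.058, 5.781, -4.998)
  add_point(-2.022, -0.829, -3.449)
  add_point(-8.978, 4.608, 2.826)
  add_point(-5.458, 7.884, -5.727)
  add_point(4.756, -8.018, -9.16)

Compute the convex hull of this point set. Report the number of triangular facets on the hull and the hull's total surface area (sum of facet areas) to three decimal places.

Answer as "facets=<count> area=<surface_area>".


facets=12 area=685.821

Hull vertices (8/10): indices [1, 2, 3, 4, 5, 7, 8, 9].

Facet areas (half cross-product norm):
  f1: (p3, p9, p4) → 140.9743
  f2: (p7, p3, p4) → 75.8796
  f3: (p8, p9, p4) → 145.2725
  f4: (p8, p7, p5) → 16.2730
  f5: (p8, p7, p4) → 77.0811
  f6: (p2, p3, p9) → 26.6811
  f7: (p2, p7, p3) → 23.5219
  f8: (p2, p9, p5) → 97.4563
  f9: (p2, p7, p5) → 41.4198
  f10: (p1, p9, p5) → 8.9940
  f11: (p1, p8, p5) → 21.4715
  f12: (p1, p8, p9) → 10.7958
Σ area = 685.821

Check V−E+F: 8 − 18 + 12 = 2.


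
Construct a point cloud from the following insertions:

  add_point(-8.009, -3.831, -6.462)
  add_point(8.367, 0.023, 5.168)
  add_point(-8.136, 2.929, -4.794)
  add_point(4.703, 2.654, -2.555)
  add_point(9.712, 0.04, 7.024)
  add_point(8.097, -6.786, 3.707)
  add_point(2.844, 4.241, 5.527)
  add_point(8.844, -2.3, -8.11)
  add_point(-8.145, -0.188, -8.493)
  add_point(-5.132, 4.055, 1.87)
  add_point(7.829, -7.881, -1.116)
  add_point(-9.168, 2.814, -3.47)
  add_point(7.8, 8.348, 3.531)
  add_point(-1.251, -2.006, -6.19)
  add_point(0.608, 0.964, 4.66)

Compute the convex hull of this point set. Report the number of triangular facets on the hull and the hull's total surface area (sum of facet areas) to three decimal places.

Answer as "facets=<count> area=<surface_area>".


12 of the 15 inputs are extreme points: [0, 2, 4, 5, 6, 7, 8, 9, 10, 11, 12, 14].

Per-facet area ½‖(b−a)×(c−a)‖:
  f1: (p7, p10, p4) → 51.5555
  f2: (p7, p12, p4) → 68.4446
  f3: (p5, p10, p4) → 15.0458
  f4: (p6, p12, p4) → 26.7163
  f5: (p8, p7, p12) → 134.1865
  f6: (p14, p5, p4) → 35.7567
  f7: (p14, p6, p4) → 16.5640
  f8: (p2, p12, p11) → 15.5065
  f9: (p2, p8, p11) → 3.3811
  f10: (p2, p8, p12) → 38.6113
  f11: (p0, p5, p10) → 40.6269
  f12: (p0, p7, p10) → 74.2644
  f13: (p0, p8, p7) → 35.3213
  f14: (p0, p8, p11) → 12.3874
  f15: (p0, p14, p5) → 79.9710
  f16: (p9, p14, p6) → 14.1683
  f17: (p9, p12, p11) → 32.8817
  f18: (p9, p6, p12) → 24.5427
  f19: (p9, p0, p11) → 23.1382
  f20: (p9, p0, p14) → 41.2242
Σ area = 784.294

Euler characteristic 12−30+20 = 2 ✓

facets=20 area=784.294
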